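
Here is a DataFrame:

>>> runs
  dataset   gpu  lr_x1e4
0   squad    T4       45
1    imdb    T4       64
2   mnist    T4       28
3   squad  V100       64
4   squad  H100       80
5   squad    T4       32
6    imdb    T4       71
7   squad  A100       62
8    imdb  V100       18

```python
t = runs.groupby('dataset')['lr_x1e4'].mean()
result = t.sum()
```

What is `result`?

135.6

group by dataset, mean of lr_x1e4:
dataset
imdb     51.0
mnist    28.0
squad    56.6
Name: lr_x1e4, dtype: float64
So sum() = 135.6.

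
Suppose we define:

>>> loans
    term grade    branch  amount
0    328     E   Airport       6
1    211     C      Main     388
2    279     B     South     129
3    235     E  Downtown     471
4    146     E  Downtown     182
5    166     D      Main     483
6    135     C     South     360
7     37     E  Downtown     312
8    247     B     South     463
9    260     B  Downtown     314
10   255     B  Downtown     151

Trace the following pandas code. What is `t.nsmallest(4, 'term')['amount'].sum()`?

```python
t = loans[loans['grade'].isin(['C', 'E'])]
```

filter rows where grade in ['C', 'E']:
   term grade    branch  amount
0   328     E   Airport       6
1   211     C      Main     388
3   235     E  Downtown     471
4   146     E  Downtown     182
6   135     C     South     360
7    37     E  Downtown     312
take 4 rows with smallest term:
   term grade    branch  amount
7    37     E  Downtown     312
6   135     C     South     360
4   146     E  Downtown     182
1   211     C      Main     388
Hence 1242.

1242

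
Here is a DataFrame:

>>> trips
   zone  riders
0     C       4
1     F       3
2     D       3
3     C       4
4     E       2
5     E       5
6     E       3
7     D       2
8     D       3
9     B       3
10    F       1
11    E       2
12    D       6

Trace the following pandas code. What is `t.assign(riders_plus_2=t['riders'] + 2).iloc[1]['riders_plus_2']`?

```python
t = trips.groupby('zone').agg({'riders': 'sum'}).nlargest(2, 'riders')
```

group by zone, sum of riders:
      riders
zone        
B          3
C          8
D         14
E         12
F          4
take 2 rows with largest riders:
      riders
zone        
D         14
E         12
add column riders_plus_2 = t['riders'] + 2:
      riders  riders_plus_2
zone                       
D         14             16
E         12             14
So iloc[1]['riders_plus_2'] = 14.

14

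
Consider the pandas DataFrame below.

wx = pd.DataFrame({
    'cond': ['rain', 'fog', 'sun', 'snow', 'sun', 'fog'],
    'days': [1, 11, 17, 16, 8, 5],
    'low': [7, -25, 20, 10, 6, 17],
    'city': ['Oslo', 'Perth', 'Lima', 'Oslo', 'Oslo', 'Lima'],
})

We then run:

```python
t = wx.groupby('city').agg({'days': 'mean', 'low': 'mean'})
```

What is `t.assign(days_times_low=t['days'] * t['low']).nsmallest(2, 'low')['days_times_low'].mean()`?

group by city: mean(days), mean(low):
            days        low
city                       
Lima   11.000000  18.500000
Oslo    8.333333   7.666667
Perth  11.000000 -25.000000
add column days_times_low = t['days'] * t['low']:
            days        low  days_times_low
city                                       
Lima   11.000000  18.500000      203.500000
Oslo    8.333333   7.666667       63.888889
Perth  11.000000 -25.000000     -275.000000
take 2 rows with smallest low:
            days        low  days_times_low
city                                       
Perth  11.000000 -25.000000     -275.000000
Oslo    8.333333   7.666667       63.888889
mean of column 'days_times_low' → -105.555555556

-105.555555556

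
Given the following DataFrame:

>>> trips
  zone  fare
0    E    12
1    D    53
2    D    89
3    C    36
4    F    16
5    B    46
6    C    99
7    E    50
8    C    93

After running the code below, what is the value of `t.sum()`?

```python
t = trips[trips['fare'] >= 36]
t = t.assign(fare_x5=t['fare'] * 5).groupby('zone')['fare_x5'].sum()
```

2330

filter rows where fare >= 36:
  zone  fare
1    D    53
2    D    89
3    C    36
5    B    46
6    C    99
7    E    50
8    C    93
add column fare_x5 = t['fare'] * 5:
  zone  fare  fare_x5
1    D    53      265
2    D    89      445
3    C    36      180
5    B    46      230
6    C    99      495
7    E    50      250
8    C    93      465
group by zone, sum of fare_x5:
zone
B     230
C    1140
D     710
E     250
Name: fare_x5, dtype: int64
Finally, sum of the resulting series = 2330.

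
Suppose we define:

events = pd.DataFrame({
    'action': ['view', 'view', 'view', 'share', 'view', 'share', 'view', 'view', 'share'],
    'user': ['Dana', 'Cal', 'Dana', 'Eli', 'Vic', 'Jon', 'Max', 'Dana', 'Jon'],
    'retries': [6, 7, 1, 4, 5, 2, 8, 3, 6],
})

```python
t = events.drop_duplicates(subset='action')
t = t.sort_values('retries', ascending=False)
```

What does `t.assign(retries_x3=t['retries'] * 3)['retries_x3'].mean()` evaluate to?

15.0

drop duplicate action (keep=first):
  action  user  retries
0   view  Dana        6
3  share   Eli        4
sort by retries descending:
  action  user  retries
0   view  Dana        6
3  share   Eli        4
add column retries_x3 = t['retries'] * 3:
  action  user  retries  retries_x3
0   view  Dana        6          18
3  share   Eli        4          12
So mean() = 15.0.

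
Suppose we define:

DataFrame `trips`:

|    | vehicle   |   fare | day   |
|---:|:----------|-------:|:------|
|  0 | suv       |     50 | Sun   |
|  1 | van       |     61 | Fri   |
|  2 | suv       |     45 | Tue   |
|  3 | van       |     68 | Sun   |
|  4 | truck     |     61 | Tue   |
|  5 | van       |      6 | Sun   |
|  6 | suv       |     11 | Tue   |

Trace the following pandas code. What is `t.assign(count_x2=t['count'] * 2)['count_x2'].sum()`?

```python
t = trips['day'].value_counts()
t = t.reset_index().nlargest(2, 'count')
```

12

value_counts of day:
day
Sun    3
Tue    3
Fri    1
Name: count, dtype: int64
reset_index():
   day  count
0  Sun      3
1  Tue      3
2  Fri      1
take 2 rows with largest count:
   day  count
0  Sun      3
1  Tue      3
add column count_x2 = t['count'] * 2:
   day  count  count_x2
0  Sun      3         6
1  Tue      3         6
Reading off the sum of column 'count_x2', we get 12.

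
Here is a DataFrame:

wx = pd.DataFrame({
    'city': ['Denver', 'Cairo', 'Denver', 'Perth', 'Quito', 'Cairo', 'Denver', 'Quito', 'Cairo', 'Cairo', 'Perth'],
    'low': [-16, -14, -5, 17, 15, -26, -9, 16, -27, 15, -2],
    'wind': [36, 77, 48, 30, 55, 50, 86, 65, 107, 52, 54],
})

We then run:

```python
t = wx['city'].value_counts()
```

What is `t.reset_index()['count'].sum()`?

11

value_counts of city:
city
Cairo     4
Denver    3
Perth     2
Quito     2
Name: count, dtype: int64
reset_index():
     city  count
0   Cairo      4
1  Denver      3
2   Perth      2
3   Quito      2
Reading off the sum of column 'count', we get 11.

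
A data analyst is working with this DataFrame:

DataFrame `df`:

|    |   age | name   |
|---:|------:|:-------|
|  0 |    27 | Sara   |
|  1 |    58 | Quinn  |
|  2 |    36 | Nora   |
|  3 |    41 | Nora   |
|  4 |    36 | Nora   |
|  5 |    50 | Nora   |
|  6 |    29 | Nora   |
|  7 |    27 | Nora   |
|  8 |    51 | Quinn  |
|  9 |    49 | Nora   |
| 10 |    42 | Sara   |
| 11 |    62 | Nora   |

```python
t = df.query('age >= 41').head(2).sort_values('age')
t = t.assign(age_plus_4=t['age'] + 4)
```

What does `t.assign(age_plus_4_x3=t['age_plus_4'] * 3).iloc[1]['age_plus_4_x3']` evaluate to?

186

filter rows where age >= 41:
    age   name
1    58  Quinn
3    41   Nora
5    50   Nora
8    51  Quinn
9    49   Nora
10   42   Sara
11   62   Nora
take first 2 rows:
   age   name
1   58  Quinn
3   41   Nora
sort by age:
   age   name
3   41   Nora
1   58  Quinn
add column age_plus_4 = t['age'] + 4:
   age   name  age_plus_4
3   41   Nora          45
1   58  Quinn          62
add column age_plus_4_x3 = t['age_plus_4'] * 3:
   age   name  age_plus_4  age_plus_4_x3
3   41   Nora          45            135
1   58  Quinn          62            186
Hence 186.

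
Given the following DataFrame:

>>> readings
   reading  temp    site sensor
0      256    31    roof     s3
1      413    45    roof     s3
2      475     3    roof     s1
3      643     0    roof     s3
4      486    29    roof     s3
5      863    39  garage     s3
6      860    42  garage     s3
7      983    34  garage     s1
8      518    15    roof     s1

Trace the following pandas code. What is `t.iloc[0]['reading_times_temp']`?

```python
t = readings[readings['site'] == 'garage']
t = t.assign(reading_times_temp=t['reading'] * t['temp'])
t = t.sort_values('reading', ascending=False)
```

33422

filter rows where site == 'garage':
   reading  temp    site sensor
5      863    39  garage     s3
6      860    42  garage     s3
7      983    34  garage     s1
add column reading_times_temp = t['reading'] * t['temp']:
   reading  temp    site sensor  reading_times_temp
5      863    39  garage     s3               33657
6      860    42  garage     s3               36120
7      983    34  garage     s1               33422
sort by reading descending:
   reading  temp    site sensor  reading_times_temp
7      983    34  garage     s1               33422
5      863    39  garage     s3               33657
6      860    42  garage     s3               36120
So iloc[0]['reading_times_temp'] = 33422.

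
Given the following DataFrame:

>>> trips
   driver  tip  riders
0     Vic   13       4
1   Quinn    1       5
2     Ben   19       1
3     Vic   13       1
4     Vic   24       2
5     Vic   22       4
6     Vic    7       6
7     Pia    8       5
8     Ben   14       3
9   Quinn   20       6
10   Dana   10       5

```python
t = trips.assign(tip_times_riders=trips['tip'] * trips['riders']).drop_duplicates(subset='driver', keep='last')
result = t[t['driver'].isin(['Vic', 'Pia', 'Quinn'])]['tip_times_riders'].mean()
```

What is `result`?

add column tip_times_riders = trips['tip'] * trips['riders']:
   driver  tip  riders  tip_times_riders
0     Vic   13       4                52
1   Quinn    1       5                 5
2     Ben   19       1                19
3     Vic   13       1                13
4     Vic   24       2                48
5     Vic   22       4                88
6     Vic    7       6                42
7     Pia    8       5                40
8     Ben   14       3                42
9   Quinn   20       6               120
10   Dana   10       5                50
drop duplicate driver (keep=last):
   driver  tip  riders  tip_times_riders
6     Vic    7       6                42
7     Pia    8       5                40
8     Ben   14       3                42
9   Quinn   20       6               120
10   Dana   10       5                50
filter rows where driver in ['Vic', 'Pia', 'Quinn']:
  driver  tip  riders  tip_times_riders
6    Vic    7       6                42
7    Pia    8       5                40
9  Quinn   20       6               120
Then the mean of column 'tip_times_riders': 67.3333333333

67.3333333333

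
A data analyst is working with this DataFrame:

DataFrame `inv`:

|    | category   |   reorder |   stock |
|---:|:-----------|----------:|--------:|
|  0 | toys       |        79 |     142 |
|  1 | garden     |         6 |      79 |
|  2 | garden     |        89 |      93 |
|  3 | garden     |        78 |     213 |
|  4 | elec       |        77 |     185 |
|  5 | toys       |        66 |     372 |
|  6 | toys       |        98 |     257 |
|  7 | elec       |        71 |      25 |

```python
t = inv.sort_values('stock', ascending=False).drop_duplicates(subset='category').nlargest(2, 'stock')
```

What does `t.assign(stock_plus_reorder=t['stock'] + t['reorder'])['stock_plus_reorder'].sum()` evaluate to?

729

sort by stock descending:
  category  reorder  stock
5     toys       66    372
6     toys       98    257
3   garden       78    213
4     elec       77    185
0     toys       79    142
2   garden       89     93
1   garden        6     79
7     elec       71     25
drop duplicate category (keep=first):
  category  reorder  stock
5     toys       66    372
3   garden       78    213
4     elec       77    185
take 2 rows with largest stock:
  category  reorder  stock
5     toys       66    372
3   garden       78    213
add column stock_plus_reorder = t['stock'] + t['reorder']:
  category  reorder  stock  stock_plus_reorder
5     toys       66    372                 438
3   garden       78    213                 291
Hence 729.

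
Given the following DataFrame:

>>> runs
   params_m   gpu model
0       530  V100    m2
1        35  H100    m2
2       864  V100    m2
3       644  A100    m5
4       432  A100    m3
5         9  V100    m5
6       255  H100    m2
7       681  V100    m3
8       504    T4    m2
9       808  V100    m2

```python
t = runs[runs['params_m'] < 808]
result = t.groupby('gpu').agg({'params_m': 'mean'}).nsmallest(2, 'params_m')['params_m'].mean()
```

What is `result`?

filter rows where params_m < 808:
   params_m   gpu model
0       530  V100    m2
1        35  H100    m2
3       644  A100    m5
4       432  A100    m3
5         9  V100    m5
6       255  H100    m2
7       681  V100    m3
8       504    T4    m2
group by gpu, mean of params_m:
        params_m
gpu             
A100  538.000000
H100  145.000000
T4    504.000000
V100  406.666667
take 2 rows with smallest params_m:
        params_m
gpu             
H100  145.000000
V100  406.666667

275.833333333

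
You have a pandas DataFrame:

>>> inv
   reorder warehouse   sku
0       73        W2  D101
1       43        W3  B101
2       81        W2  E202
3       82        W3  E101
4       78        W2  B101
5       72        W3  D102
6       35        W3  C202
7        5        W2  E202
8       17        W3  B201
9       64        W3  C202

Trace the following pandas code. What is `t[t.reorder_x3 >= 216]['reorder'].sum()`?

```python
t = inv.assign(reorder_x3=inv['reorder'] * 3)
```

386

add column reorder_x3 = inv['reorder'] * 3:
   reorder warehouse   sku  reorder_x3
0       73        W2  D101         219
1       43        W3  B101         129
2       81        W2  E202         243
3       82        W3  E101         246
4       78        W2  B101         234
5       72        W3  D102         216
6       35        W3  C202         105
7        5        W2  E202          15
8       17        W3  B201          51
9       64        W3  C202         192
filter rows where reorder_x3 >= 216:
   reorder warehouse   sku  reorder_x3
0       73        W2  D101         219
2       81        W2  E202         243
3       82        W3  E101         246
4       78        W2  B101         234
5       72        W3  D102         216
Hence 386.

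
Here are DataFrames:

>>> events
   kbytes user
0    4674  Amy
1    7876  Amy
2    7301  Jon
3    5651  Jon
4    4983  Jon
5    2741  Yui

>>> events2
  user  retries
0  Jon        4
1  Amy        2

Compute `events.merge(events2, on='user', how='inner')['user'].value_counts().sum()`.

5

merge on 'user' (how='inner') → 5 rows:
   kbytes user  retries
0    4674  Amy        2
1    7876  Amy        2
2    7301  Jon        4
3    5651  Jon        4
4    4983  Jon        4
value_counts of user:
user
Jon    3
Amy    2
Name: count, dtype: int64
So sum() = 5.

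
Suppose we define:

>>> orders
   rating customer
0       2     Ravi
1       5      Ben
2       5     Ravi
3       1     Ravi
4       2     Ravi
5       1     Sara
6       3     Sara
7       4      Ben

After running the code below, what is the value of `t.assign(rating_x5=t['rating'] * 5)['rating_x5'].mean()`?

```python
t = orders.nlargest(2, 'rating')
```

take 2 rows with largest rating:
   rating customer
1       5      Ben
2       5     Ravi
add column rating_x5 = t['rating'] * 5:
   rating customer  rating_x5
1       5      Ben         25
2       5     Ravi         25
Finally, mean of column 'rating_x5' = 25.0.

25.0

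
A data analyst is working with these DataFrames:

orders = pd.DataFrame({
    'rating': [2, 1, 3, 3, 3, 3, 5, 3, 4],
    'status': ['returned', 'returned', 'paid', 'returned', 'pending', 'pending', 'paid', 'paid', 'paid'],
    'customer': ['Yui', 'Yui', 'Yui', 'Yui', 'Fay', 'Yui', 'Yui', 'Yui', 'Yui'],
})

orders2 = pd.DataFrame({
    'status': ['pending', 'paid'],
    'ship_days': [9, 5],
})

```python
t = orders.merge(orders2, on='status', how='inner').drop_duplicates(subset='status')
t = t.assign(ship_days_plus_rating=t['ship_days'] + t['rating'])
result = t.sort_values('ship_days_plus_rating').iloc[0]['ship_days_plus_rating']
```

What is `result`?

8

merge on 'status' (how='inner') → 6 rows:
   rating   status customer  ship_days
0       3     paid      Yui          5
1       3  pending      Fay          9
2       3  pending      Yui          9
3       5     paid      Yui          5
4       3     paid      Yui          5
5       4     paid      Yui          5
drop duplicate status (keep=first):
   rating   status customer  ship_days
0       3     paid      Yui          5
1       3  pending      Fay          9
add column ship_days_plus_rating = t['ship_days'] + t['rating']:
   rating   status customer  ship_days  ship_days_plus_rating
0       3     paid      Yui          5                      8
1       3  pending      Fay          9                     12
sort by ship_days_plus_rating:
   rating   status customer  ship_days  ship_days_plus_rating
0       3     paid      Yui          5                      8
1       3  pending      Fay          9                     12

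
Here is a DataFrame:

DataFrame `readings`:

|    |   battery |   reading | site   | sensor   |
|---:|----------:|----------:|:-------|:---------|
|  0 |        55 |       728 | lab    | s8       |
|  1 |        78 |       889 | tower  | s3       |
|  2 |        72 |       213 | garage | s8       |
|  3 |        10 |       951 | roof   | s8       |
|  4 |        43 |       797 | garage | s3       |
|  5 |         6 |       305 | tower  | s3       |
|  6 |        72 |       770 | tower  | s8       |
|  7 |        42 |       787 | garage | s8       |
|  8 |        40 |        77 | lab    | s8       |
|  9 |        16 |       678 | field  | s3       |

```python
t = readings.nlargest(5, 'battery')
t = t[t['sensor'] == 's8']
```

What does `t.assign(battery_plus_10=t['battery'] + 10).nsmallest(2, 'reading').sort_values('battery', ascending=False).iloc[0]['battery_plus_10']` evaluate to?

take 5 rows with largest battery:
   battery  reading    site sensor
1       78      889   tower     s3
2       72      213  garage     s8
6       72      770   tower     s8
0       55      728     lab     s8
4       43      797  garage     s3
filter rows where sensor == 's8':
   battery  reading    site sensor
2       72      213  garage     s8
6       72      770   tower     s8
0       55      728     lab     s8
add column battery_plus_10 = t['battery'] + 10:
   battery  reading    site sensor  battery_plus_10
2       72      213  garage     s8               82
6       72      770   tower     s8               82
0       55      728     lab     s8               65
take 2 rows with smallest reading:
   battery  reading    site sensor  battery_plus_10
2       72      213  garage     s8               82
0       55      728     lab     s8               65
sort by battery descending:
   battery  reading    site sensor  battery_plus_10
2       72      213  garage     s8               82
0       55      728     lab     s8               65
So iloc[0]['battery_plus_10'] = 82.

82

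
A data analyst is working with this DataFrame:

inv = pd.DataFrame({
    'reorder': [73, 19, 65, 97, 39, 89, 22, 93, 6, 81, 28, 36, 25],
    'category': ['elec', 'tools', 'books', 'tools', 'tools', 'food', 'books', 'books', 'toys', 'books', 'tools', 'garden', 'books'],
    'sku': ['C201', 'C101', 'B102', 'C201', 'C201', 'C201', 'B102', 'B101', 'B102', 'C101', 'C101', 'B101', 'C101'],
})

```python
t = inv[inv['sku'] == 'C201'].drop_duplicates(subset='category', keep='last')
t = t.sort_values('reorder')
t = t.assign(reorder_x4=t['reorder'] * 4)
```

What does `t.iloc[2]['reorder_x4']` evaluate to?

356

filter rows where sku == 'C201':
   reorder category   sku
0       73     elec  C201
3       97    tools  C201
4       39    tools  C201
5       89     food  C201
drop duplicate category (keep=last):
   reorder category   sku
0       73     elec  C201
4       39    tools  C201
5       89     food  C201
sort by reorder:
   reorder category   sku
4       39    tools  C201
0       73     elec  C201
5       89     food  C201
add column reorder_x4 = t['reorder'] * 4:
   reorder category   sku  reorder_x4
4       39    tools  C201         156
0       73     elec  C201         292
5       89     food  C201         356
Hence 356.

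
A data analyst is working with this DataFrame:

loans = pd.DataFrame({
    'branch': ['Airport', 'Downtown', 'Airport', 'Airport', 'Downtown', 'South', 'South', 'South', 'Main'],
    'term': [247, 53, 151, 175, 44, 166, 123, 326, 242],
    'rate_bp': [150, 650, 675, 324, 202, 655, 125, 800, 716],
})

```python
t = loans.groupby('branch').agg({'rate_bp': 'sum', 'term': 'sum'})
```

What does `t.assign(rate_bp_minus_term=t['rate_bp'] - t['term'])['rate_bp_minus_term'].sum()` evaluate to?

group by branch: sum(rate_bp), sum(term):
          rate_bp  term
branch                 
Airport      1149   573
Downtown      852    97
Main          716   242
South        1580   615
add column rate_bp_minus_term = t['rate_bp'] - t['term']:
          rate_bp  term  rate_bp_minus_term
branch                                     
Airport      1149   573                 576
Downtown      852    97                 755
Main          716   242                 474
South        1580   615                 965
Taking the sum of column 'rate_bp_minus_term' gives 2770.

2770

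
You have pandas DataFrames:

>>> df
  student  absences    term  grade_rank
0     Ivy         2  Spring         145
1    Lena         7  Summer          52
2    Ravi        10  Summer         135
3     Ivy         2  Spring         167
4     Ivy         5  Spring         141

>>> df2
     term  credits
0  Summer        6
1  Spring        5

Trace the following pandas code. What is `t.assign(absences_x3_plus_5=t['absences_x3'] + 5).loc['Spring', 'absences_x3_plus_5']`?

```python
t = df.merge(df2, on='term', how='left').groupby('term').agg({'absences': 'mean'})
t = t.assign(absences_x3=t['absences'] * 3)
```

14.0

merge on 'term' (how='left') → 5 rows:
  student  absences    term  grade_rank  credits
0     Ivy         2  Spring         145        5
1    Lena         7  Summer          52        6
2    Ravi        10  Summer         135        6
3     Ivy         2  Spring         167        5
4     Ivy         5  Spring         141        5
group by term, mean of absences:
        absences
term            
Spring       3.0
Summer       8.5
add column absences_x3 = t['absences'] * 3:
        absences  absences_x3
term                         
Spring       3.0          9.0
Summer       8.5         25.5
add column absences_x3_plus_5 = t['absences_x3'] + 5:
        absences  absences_x3  absences_x3_plus_5
term                                             
Spring       3.0          9.0                14.0
Summer       8.5         25.5                30.5
value at row 'Spring', column 'absences_x3_plus_5' → 14.0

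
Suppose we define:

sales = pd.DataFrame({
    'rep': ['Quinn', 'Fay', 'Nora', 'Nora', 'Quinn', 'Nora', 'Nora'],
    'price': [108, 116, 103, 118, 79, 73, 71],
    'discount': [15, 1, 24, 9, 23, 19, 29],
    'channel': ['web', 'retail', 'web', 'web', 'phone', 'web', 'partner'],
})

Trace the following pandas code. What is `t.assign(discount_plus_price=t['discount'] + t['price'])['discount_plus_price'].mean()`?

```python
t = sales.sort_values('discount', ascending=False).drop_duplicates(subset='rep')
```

sort by discount descending:
     rep  price  discount  channel
6   Nora     71        29  partner
2   Nora    103        24      web
4  Quinn     79        23    phone
5   Nora     73        19      web
0  Quinn    108        15      web
3   Nora    118         9      web
1    Fay    116         1   retail
drop duplicate rep (keep=first):
     rep  price  discount  channel
6   Nora     71        29  partner
4  Quinn     79        23    phone
1    Fay    116         1   retail
add column discount_plus_price = t['discount'] + t['price']:
     rep  price  discount  channel  discount_plus_price
6   Nora     71        29  partner                  100
4  Quinn     79        23    phone                  102
1    Fay    116         1   retail                  117
mean of column 'discount_plus_price' → 106.333333333

106.333333333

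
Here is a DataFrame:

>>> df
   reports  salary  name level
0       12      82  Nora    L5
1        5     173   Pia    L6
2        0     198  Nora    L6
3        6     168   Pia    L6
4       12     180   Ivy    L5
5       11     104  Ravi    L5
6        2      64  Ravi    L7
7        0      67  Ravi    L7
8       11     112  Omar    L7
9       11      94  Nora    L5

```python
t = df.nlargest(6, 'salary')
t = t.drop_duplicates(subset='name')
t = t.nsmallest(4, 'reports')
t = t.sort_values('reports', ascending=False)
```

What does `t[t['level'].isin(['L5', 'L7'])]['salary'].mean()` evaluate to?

108.0

take 6 rows with largest salary:
   reports  salary  name level
2        0     198  Nora    L6
4       12     180   Ivy    L5
1        5     173   Pia    L6
3        6     168   Pia    L6
8       11     112  Omar    L7
5       11     104  Ravi    L5
drop duplicate name (keep=first):
   reports  salary  name level
2        0     198  Nora    L6
4       12     180   Ivy    L5
1        5     173   Pia    L6
8       11     112  Omar    L7
5       11     104  Ravi    L5
take 4 rows with smallest reports:
   reports  salary  name level
2        0     198  Nora    L6
1        5     173   Pia    L6
8       11     112  Omar    L7
5       11     104  Ravi    L5
sort by reports descending:
   reports  salary  name level
8       11     112  Omar    L7
5       11     104  Ravi    L5
1        5     173   Pia    L6
2        0     198  Nora    L6
filter rows where level in ['L5', 'L7']:
   reports  salary  name level
8       11     112  Omar    L7
5       11     104  Ravi    L5
So mean() = 108.0.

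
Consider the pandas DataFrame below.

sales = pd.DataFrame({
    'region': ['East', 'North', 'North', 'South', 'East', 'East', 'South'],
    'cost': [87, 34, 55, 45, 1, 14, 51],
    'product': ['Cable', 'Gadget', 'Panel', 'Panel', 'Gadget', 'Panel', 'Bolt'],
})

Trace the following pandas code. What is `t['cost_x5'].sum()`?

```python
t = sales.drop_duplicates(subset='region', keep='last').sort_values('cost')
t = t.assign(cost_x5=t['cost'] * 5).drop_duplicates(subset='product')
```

325

drop duplicate region (keep=last):
  region  cost product
2  North    55   Panel
5   East    14   Panel
6  South    51    Bolt
sort by cost:
  region  cost product
5   East    14   Panel
6  South    51    Bolt
2  North    55   Panel
add column cost_x5 = t['cost'] * 5:
  region  cost product  cost_x5
5   East    14   Panel       70
6  South    51    Bolt      255
2  North    55   Panel      275
drop duplicate product (keep=first):
  region  cost product  cost_x5
5   East    14   Panel       70
6  South    51    Bolt      255
Hence 325.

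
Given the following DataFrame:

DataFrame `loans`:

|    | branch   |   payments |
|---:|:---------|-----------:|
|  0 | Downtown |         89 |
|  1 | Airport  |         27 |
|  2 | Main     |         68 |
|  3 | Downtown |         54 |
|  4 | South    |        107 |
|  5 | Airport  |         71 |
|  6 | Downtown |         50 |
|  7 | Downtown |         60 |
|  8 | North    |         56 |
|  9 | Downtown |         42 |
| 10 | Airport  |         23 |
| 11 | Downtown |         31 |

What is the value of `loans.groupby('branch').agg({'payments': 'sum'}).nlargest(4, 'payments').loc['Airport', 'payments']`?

121

group by branch, sum of payments:
          payments
branch            
Airport        121
Downtown       326
Main            68
North           56
South          107
take 4 rows with largest payments:
          payments
branch            
Downtown       326
Airport        121
South          107
Main            68
Taking the value at row 'Airport', column 'payments' gives 121.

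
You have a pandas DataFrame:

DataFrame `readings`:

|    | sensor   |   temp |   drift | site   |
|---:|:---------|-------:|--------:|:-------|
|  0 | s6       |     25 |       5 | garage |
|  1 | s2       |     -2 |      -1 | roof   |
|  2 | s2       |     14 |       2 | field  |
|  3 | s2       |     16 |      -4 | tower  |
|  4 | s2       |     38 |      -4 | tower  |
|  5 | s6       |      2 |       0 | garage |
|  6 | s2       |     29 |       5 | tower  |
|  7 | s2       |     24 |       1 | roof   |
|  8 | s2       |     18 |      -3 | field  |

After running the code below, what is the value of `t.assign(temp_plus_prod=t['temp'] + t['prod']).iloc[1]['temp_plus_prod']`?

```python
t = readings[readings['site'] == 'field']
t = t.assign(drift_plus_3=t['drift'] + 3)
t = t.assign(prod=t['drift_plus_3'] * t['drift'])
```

filter rows where site == 'field':
  sensor  temp  drift   site
2     s2    14      2  field
8     s2    18     -3  field
add column drift_plus_3 = t['drift'] + 3:
  sensor  temp  drift   site  drift_plus_3
2     s2    14      2  field             5
8     s2    18     -3  field             0
add column prod = t['drift_plus_3'] * t['drift']:
  sensor  temp  drift   site  drift_plus_3  prod
2     s2    14      2  field             5    10
8     s2    18     -3  field             0     0
add column temp_plus_prod = t['temp'] + t['prod']:
  sensor  temp  drift   site  drift_plus_3  prod  temp_plus_prod
2     s2    14      2  field             5    10              24
8     s2    18     -3  field             0     0              18
So iloc[1]['temp_plus_prod'] = 18.

18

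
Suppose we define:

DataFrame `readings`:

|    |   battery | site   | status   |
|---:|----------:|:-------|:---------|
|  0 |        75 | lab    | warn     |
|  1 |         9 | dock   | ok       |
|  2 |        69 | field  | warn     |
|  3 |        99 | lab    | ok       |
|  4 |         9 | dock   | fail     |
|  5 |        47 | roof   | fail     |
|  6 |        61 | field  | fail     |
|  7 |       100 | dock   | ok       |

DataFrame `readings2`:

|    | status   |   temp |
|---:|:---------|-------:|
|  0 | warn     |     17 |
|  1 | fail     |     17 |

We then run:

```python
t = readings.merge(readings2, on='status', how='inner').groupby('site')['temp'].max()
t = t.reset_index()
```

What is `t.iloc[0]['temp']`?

merge on 'status' (how='inner') → 5 rows:
   battery   site status  temp
0       75    lab   warn    17
1       69  field   warn    17
2        9   dock   fail    17
3       47   roof   fail    17
4       61  field   fail    17
group by site, max of temp:
site
dock     17
field    17
lab      17
roof     17
Name: temp, dtype: int64
reset_index():
    site  temp
0   dock    17
1  field    17
2    lab    17
3   roof    17

17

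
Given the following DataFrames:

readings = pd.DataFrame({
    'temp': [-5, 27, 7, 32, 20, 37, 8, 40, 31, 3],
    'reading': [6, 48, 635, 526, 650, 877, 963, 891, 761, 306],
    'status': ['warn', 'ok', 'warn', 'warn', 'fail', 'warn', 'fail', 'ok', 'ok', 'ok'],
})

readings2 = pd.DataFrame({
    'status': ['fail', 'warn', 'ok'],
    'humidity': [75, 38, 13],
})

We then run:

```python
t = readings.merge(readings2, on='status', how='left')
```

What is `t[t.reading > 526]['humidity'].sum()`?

merge on 'status' (how='left') → 10 rows:
   temp  reading status  humidity
0    -5        6   warn        38
1    27       48     ok        13
2     7      635   warn        38
3    32      526   warn        38
4    20      650   fail        75
5    37      877   warn        38
6     8      963   fail        75
7    40      891     ok        13
8    31      761     ok        13
9     3      306     ok        13
filter rows where reading > 526:
   temp  reading status  humidity
2     7      635   warn        38
4    20      650   fail        75
5    37      877   warn        38
6     8      963   fail        75
7    40      891     ok        13
8    31      761     ok        13
Hence 252.

252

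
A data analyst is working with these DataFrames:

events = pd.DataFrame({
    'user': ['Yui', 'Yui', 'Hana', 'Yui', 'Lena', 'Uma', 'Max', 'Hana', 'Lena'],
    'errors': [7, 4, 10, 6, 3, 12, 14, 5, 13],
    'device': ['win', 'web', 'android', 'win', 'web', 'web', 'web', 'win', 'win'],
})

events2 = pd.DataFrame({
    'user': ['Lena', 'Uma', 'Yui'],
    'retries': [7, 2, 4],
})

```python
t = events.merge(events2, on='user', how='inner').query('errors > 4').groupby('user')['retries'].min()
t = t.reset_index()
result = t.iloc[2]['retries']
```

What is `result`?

merge on 'user' (how='inner') → 6 rows:
   user  errors device  retries
0   Yui       7    win        4
1   Yui       4    web        4
2   Yui       6    win        4
3  Lena       3    web        7
4   Uma      12    web        2
5  Lena      13    win        7
filter rows where errors > 4:
   user  errors device  retries
0   Yui       7    win        4
2   Yui       6    win        4
4   Uma      12    web        2
5  Lena      13    win        7
group by user, min of retries:
user
Lena    7
Uma     2
Yui     4
Name: retries, dtype: int64
reset_index():
   user  retries
0  Lena        7
1   Uma        2
2   Yui        4
So iloc[2]['retries'] = 4.

4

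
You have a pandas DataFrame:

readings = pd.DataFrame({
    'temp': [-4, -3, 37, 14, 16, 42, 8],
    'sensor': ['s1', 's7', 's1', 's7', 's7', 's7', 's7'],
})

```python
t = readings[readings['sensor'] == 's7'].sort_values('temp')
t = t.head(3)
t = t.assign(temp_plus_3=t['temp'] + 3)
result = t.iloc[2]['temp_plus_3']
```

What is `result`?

filter rows where sensor == 's7':
   temp sensor
1    -3     s7
3    14     s7
4    16     s7
5    42     s7
6     8     s7
sort by temp:
   temp sensor
1    -3     s7
6     8     s7
3    14     s7
4    16     s7
5    42     s7
take first 3 rows:
   temp sensor
1    -3     s7
6     8     s7
3    14     s7
add column temp_plus_3 = t['temp'] + 3:
   temp sensor  temp_plus_3
1    -3     s7            0
6     8     s7           11
3    14     s7           17
Then the value at position 2, column 'temp_plus_3': 17

17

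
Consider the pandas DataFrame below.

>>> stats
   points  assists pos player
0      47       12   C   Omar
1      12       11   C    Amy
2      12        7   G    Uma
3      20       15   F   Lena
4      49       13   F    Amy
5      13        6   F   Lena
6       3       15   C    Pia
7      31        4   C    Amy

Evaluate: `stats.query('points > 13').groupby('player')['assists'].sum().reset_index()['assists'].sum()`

44

filter rows where points > 13:
   points  assists pos player
0      47       12   C   Omar
3      20       15   F   Lena
4      49       13   F    Amy
7      31        4   C    Amy
group by player, sum of assists:
player
Amy     17
Lena    15
Omar    12
Name: assists, dtype: int64
reset_index():
  player  assists
0    Amy       17
1   Lena       15
2   Omar       12
So sum() = 44.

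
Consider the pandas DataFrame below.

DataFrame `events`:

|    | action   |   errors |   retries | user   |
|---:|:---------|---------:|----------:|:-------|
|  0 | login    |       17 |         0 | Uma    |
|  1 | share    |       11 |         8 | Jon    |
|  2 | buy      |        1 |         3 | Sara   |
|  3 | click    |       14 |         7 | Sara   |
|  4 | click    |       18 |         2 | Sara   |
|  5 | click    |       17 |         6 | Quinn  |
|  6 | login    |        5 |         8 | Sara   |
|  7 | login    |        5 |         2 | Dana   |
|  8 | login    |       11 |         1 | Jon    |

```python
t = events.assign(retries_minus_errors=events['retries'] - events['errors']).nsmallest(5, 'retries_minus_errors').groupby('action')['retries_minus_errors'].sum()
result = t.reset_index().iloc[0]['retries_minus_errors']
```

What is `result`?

-34

add column retries_minus_errors = events['retries'] - events['errors']:
  action  errors  retries   user  retries_minus_errors
0  login      17        0    Uma                   -17
1  share      11        8    Jon                    -3
2    buy       1        3   Sara                     2
3  click      14        7   Sara                    -7
4  click      18        2   Sara                   -16
5  click      17        6  Quinn                   -11
6  login       5        8   Sara                     3
7  login       5        2   Dana                    -3
8  login      11        1    Jon                   -10
take 5 rows with smallest retries_minus_errors:
  action  errors  retries   user  retries_minus_errors
0  login      17        0    Uma                   -17
4  click      18        2   Sara                   -16
5  click      17        6  Quinn                   -11
8  login      11        1    Jon                   -10
3  click      14        7   Sara                    -7
group by action, sum of retries_minus_errors:
action
click   -34
login   -27
Name: retries_minus_errors, dtype: int64
reset_index():
  action  retries_minus_errors
0  click                   -34
1  login                   -27
So iloc[0]['retries_minus_errors'] = -34.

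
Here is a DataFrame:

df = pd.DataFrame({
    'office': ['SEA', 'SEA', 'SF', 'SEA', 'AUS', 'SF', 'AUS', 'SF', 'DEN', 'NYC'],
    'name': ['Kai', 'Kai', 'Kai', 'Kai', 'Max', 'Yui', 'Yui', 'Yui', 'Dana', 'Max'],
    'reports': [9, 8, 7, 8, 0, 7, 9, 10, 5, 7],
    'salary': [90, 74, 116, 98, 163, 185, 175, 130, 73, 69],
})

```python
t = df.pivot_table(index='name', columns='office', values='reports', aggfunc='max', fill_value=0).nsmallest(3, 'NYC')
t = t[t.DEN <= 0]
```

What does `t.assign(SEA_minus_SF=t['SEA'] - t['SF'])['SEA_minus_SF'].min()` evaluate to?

-10

pivot: rows=name, cols=office, max(reports):
office  AUS  DEN  NYC  SEA  SF
name                          
Dana      0    5    0    0   0
Kai       0    0    0    9   7
Max       0    0    7    0   0
Yui       9    0    0    0  10
take 3 rows with smallest NYC:
office  AUS  DEN  NYC  SEA  SF
name                          
Dana      0    5    0    0   0
Kai       0    0    0    9   7
Yui       9    0    0    0  10
filter rows where DEN <= 0:
office  AUS  DEN  NYC  SEA  SF
name                          
Kai       0    0    0    9   7
Yui       9    0    0    0  10
add column SEA_minus_SF = t['SEA'] - t['SF']:
office  AUS  DEN  NYC  SEA  SF  SEA_minus_SF
name                                        
Kai       0    0    0    9   7             2
Yui       9    0    0    0  10           -10
The min of column 'SEA_minus_SF' is -10.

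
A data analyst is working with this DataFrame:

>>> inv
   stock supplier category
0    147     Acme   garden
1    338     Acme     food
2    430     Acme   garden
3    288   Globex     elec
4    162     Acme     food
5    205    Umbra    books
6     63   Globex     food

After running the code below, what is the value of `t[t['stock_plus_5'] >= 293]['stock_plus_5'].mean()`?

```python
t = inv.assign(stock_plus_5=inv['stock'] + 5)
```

add column stock_plus_5 = inv['stock'] + 5:
   stock supplier category  stock_plus_5
0    147     Acme   garden           152
1    338     Acme     food           343
2    430     Acme   garden           435
3    288   Globex     elec           293
4    162     Acme     food           167
5    205    Umbra    books           210
6     63   Globex     food            68
filter rows where stock_plus_5 >= 293:
   stock supplier category  stock_plus_5
1    338     Acme     food           343
2    430     Acme   garden           435
3    288   Globex     elec           293
mean of column 'stock_plus_5' → 357.0

357.0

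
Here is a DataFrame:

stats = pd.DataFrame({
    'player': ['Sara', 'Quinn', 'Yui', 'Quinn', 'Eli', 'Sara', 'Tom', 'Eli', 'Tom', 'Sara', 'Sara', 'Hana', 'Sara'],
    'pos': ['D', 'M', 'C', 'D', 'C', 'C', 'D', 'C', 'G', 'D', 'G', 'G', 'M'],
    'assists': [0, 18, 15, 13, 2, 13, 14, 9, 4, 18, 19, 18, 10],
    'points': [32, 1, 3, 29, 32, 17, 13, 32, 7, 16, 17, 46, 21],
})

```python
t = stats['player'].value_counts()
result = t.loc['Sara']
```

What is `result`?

5

value_counts of player:
player
Sara     5
Quinn    2
Eli      2
Tom      2
Yui      1
Hana     1
Name: count, dtype: int64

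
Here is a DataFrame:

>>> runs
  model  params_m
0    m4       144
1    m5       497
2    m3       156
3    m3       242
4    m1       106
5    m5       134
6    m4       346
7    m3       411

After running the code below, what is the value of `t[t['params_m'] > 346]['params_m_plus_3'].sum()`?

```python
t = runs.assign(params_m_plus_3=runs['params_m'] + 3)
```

914

add column params_m_plus_3 = runs['params_m'] + 3:
  model  params_m  params_m_plus_3
0    m4       144              147
1    m5       497              500
2    m3       156              159
3    m3       242              245
4    m1       106              109
5    m5       134              137
6    m4       346              349
7    m3       411              414
filter rows where params_m > 346:
  model  params_m  params_m_plus_3
1    m5       497              500
7    m3       411              414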